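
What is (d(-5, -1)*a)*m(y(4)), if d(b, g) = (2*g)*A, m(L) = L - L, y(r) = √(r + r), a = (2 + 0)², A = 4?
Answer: 0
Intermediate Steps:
a = 4 (a = 2² = 4)
y(r) = √2*√r (y(r) = √(2*r) = √2*√r)
m(L) = 0
d(b, g) = 8*g (d(b, g) = (2*g)*4 = 8*g)
(d(-5, -1)*a)*m(y(4)) = ((8*(-1))*4)*0 = -8*4*0 = -32*0 = 0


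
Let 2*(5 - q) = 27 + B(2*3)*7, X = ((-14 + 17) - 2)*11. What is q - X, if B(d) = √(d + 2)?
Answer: -39/2 - 7*√2 ≈ -29.400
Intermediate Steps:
B(d) = √(2 + d)
X = 11 (X = (3 - 2)*11 = 1*11 = 11)
q = -17/2 - 7*√2 (q = 5 - (27 + √(2 + 2*3)*7)/2 = 5 - (27 + √(2 + 6)*7)/2 = 5 - (27 + √8*7)/2 = 5 - (27 + (2*√2)*7)/2 = 5 - (27 + 14*√2)/2 = 5 + (-27/2 - 7*√2) = -17/2 - 7*√2 ≈ -18.400)
q - X = (-17/2 - 7*√2) - 1*11 = (-17/2 - 7*√2) - 11 = -39/2 - 7*√2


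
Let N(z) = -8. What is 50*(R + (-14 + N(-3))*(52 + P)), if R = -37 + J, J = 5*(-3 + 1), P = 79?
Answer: -146450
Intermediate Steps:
J = -10 (J = 5*(-2) = -10)
R = -47 (R = -37 - 10 = -47)
50*(R + (-14 + N(-3))*(52 + P)) = 50*(-47 + (-14 - 8)*(52 + 79)) = 50*(-47 - 22*131) = 50*(-47 - 2882) = 50*(-2929) = -146450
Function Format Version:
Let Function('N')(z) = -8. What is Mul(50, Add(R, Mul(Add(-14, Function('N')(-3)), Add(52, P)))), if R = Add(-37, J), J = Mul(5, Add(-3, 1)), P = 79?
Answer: -146450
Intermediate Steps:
J = -10 (J = Mul(5, -2) = -10)
R = -47 (R = Add(-37, -10) = -47)
Mul(50, Add(R, Mul(Add(-14, Function('N')(-3)), Add(52, P)))) = Mul(50, Add(-47, Mul(Add(-14, -8), Add(52, 79)))) = Mul(50, Add(-47, Mul(-22, 131))) = Mul(50, Add(-47, -2882)) = Mul(50, -2929) = -146450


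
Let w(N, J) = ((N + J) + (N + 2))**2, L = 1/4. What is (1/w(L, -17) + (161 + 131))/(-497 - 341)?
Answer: -122788/352379 ≈ -0.34845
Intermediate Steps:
L = 1/4 ≈ 0.25000
w(N, J) = (2 + J + 2*N)**2 (w(N, J) = ((J + N) + (2 + N))**2 = (2 + J + 2*N)**2)
(1/w(L, -17) + (161 + 131))/(-497 - 341) = (1/((2 - 17 + 2*(1/4))**2) + (161 + 131))/(-497 - 341) = (1/((2 - 17 + 1/2)**2) + 292)/(-838) = (1/((-29/2)**2) + 292)*(-1/838) = (1/(841/4) + 292)*(-1/838) = (4/841 + 292)*(-1/838) = (245576/841)*(-1/838) = -122788/352379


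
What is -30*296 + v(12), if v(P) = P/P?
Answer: -8879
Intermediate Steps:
v(P) = 1
-30*296 + v(12) = -30*296 + 1 = -8880 + 1 = -8879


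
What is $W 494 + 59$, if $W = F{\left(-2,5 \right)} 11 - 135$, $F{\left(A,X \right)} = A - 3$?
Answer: $-93801$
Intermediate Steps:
$F{\left(A,X \right)} = -3 + A$
$W = -190$ ($W = \left(-3 - 2\right) 11 - 135 = \left(-5\right) 11 - 135 = -55 - 135 = -190$)
$W 494 + 59 = \left(-190\right) 494 + 59 = -93860 + 59 = -93801$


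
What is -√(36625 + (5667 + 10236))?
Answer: -28*√67 ≈ -229.19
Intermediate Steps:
-√(36625 + (5667 + 10236)) = -√(36625 + 15903) = -√52528 = -28*√67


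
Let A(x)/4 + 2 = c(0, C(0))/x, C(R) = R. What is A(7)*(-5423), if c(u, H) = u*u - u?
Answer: 43384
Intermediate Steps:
c(u, H) = u**2 - u
A(x) = -8 (A(x) = -8 + 4*((0*(-1 + 0))/x) = -8 + 4*((0*(-1))/x) = -8 + 4*(0/x) = -8 + 4*0 = -8 + 0 = -8)
A(7)*(-5423) = -8*(-5423) = 43384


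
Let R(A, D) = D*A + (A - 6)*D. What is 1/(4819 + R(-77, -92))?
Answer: 1/19539 ≈ 5.1180e-5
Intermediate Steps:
R(A, D) = A*D + D*(-6 + A) (R(A, D) = A*D + (-6 + A)*D = A*D + D*(-6 + A))
1/(4819 + R(-77, -92)) = 1/(4819 + 2*(-92)*(-3 - 77)) = 1/(4819 + 2*(-92)*(-80)) = 1/(4819 + 14720) = 1/19539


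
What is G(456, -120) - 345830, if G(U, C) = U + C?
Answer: -345494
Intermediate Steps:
G(U, C) = C + U
G(456, -120) - 345830 = (-120 + 456) - 345830 = 336 - 345830 = -345494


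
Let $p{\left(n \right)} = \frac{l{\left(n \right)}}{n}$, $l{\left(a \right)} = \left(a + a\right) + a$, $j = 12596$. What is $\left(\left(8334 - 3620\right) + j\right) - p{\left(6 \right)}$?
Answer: $17307$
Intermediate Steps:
$l{\left(a \right)} = 3 a$ ($l{\left(a \right)} = 2 a + a = 3 a$)
$p{\left(n \right)} = 3$ ($p{\left(n \right)} = \frac{3 n}{n} = 3$)
$\left(\left(8334 - 3620\right) + j\right) - p{\left(6 \right)} = \left(\left(8334 - 3620\right) + 12596\right) - 3 = \left(4714 + 12596\right) - 3 = 17310 - 3 = 17307$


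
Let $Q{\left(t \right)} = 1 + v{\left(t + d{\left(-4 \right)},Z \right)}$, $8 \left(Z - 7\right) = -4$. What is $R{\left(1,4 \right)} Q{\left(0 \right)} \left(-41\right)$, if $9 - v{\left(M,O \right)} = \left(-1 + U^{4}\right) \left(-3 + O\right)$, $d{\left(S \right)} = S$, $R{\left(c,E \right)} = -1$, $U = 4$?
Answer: $- \frac{72365}{2} \approx -36183.0$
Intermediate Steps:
$Z = \frac{13}{2}$ ($Z = 7 + \frac{1}{8} \left(-4\right) = 7 - \frac{1}{2} = \frac{13}{2} \approx 6.5$)
$v{\left(M,O \right)} = 774 - 255 O$ ($v{\left(M,O \right)} = 9 - \left(-1 + 4^{4}\right) \left(-3 + O\right) = 9 - \left(-1 + 256\right) \left(-3 + O\right) = 9 - 255 \left(-3 + O\right) = 9 - \left(-765 + 255 O\right) = 774 - 255 O$)
$Q{\left(t \right)} = - \frac{1765}{2}$ ($Q{\left(t \right)} = 1 + \left(774 - \frac{3315}{2}\right) = 1 - \frac{1767}{2} = - \frac{1765}{2}$)
$R{\left(1,4 \right)} Q{\left(0 \right)} \left(-41\right) = \left(-1\right) \left(- \frac{1765}{2}\right) \left(-41\right) = \frac{1765}{2} \left(-41\right) = - \frac{72365}{2}$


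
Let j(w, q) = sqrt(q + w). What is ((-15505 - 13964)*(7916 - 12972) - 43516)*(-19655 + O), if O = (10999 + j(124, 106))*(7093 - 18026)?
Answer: -17914683226870056 - 1628489460884*sqrt(230) ≈ -1.7939e+16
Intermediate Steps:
O = -120252067 - 10933*sqrt(230) (O = (10999 + sqrt(106 + 124))*(7093 - 18026) = (10999 + sqrt(230))*(-10933) = -120252067 - 10933*sqrt(230) ≈ -1.2042e+8)
((-15505 - 13964)*(7916 - 12972) - 43516)*(-19655 + O) = ((-15505 - 13964)*(7916 - 12972) - 43516)*(-19655 + (-120252067 - 10933*sqrt(230))) = (-29469*(-5056) - 43516)*(-120271722 - 10933*sqrt(230)) = (148995264 - 43516)*(-120271722 - 10933*sqrt(230)) = 148951748*(-120271722 - 10933*sqrt(230)) = -17914683226870056 - 1628489460884*sqrt(230)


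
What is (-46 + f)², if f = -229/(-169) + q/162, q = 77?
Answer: 1462350862729/749554884 ≈ 1951.0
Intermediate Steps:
f = 50111/27378 (f = -229/(-169) + 77/162 = -229*(-1/169) + 77*(1/162) = 229/169 + 77/162 = 50111/27378 ≈ 1.8303)
(-46 + f)² = (-46 + 50111/27378)² = (-1209277/27378)² = 1462350862729/749554884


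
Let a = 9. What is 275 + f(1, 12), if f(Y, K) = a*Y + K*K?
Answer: 428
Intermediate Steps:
f(Y, K) = K² + 9*Y (f(Y, K) = 9*Y + K*K = 9*Y + K² = K² + 9*Y)
275 + f(1, 12) = 275 + (12² + 9*1) = 275 + (144 + 9) = 275 + 153 = 428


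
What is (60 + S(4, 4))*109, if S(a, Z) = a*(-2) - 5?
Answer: 5123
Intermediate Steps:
S(a, Z) = -5 - 2*a (S(a, Z) = -2*a - 5 = -5 - 2*a)
(60 + S(4, 4))*109 = (60 + (-5 - 2*4))*109 = (60 + (-5 - 8))*109 = (60 - 13)*109 = 47*109 = 5123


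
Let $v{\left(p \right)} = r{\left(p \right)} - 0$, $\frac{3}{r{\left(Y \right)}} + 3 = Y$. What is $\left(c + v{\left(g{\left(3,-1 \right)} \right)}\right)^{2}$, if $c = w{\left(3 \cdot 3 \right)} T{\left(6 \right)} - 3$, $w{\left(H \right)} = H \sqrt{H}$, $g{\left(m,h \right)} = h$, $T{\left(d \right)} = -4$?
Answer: $\frac{199809}{16} \approx 12488.0$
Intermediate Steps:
$r{\left(Y \right)} = \frac{3}{-3 + Y}$
$w{\left(H \right)} = H^{\frac{3}{2}}$
$v{\left(p \right)} = \frac{3}{-3 + p}$ ($v{\left(p \right)} = \frac{3}{-3 + p} - 0 = \frac{3}{-3 + p} + 0 = \frac{3}{-3 + p}$)
$c = -111$ ($c = \left(3 \cdot 3\right)^{\frac{3}{2}} \left(-4\right) - 3 = 9^{\frac{3}{2}} \left(-4\right) - 3 = 27 \left(-4\right) - 3 = -108 - 3 = -111$)
$\left(c + v{\left(g{\left(3,-1 \right)} \right)}\right)^{2} = \left(-111 + \frac{3}{-3 - 1}\right)^{2} = \left(-111 + \frac{3}{-4}\right)^{2} = \left(-111 + 3 \left(- \frac{1}{4}\right)\right)^{2} = \left(-111 - \frac{3}{4}\right)^{2} = \left(- \frac{447}{4}\right)^{2} = \frac{199809}{16}$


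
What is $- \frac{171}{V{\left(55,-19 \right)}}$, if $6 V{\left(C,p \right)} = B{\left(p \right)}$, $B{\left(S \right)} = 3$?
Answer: $-342$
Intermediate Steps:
$V{\left(C,p \right)} = \frac{1}{2}$ ($V{\left(C,p \right)} = \frac{1}{6} \cdot 3 = \frac{1}{2}$)
$- \frac{171}{V{\left(55,-19 \right)}} = - 171 \frac{1}{\frac{1}{2}} = \left(-171\right) 2 = -342$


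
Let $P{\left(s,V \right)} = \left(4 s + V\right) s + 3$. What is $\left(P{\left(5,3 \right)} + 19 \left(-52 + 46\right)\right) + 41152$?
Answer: $41156$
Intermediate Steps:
$P{\left(s,V \right)} = 3 + s \left(V + 4 s\right)$ ($P{\left(s,V \right)} = \left(V + 4 s\right) s + 3 = s \left(V + 4 s\right) + 3 = 3 + s \left(V + 4 s\right)$)
$\left(P{\left(5,3 \right)} + 19 \left(-52 + 46\right)\right) + 41152 = \left(\left(3 + 4 \cdot 5^{2} + 3 \cdot 5\right) + 19 \left(-52 + 46\right)\right) + 41152 = \left(\left(3 + 4 \cdot 25 + 15\right) + 19 \left(-6\right)\right) + 41152 = \left(\left(3 + 100 + 15\right) - 114\right) + 41152 = \left(118 - 114\right) + 41152 = 4 + 41152 = 41156$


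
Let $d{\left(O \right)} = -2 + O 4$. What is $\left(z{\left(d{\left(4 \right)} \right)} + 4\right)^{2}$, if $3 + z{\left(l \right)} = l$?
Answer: $225$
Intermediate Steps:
$d{\left(O \right)} = -2 + 4 O$
$z{\left(l \right)} = -3 + l$
$\left(z{\left(d{\left(4 \right)} \right)} + 4\right)^{2} = \left(\left(-3 + \left(-2 + 4 \cdot 4\right)\right) + 4\right)^{2} = \left(\left(-3 + \left(-2 + 16\right)\right) + 4\right)^{2} = \left(\left(-3 + 14\right) + 4\right)^{2} = \left(11 + 4\right)^{2} = 15^{2} = 225$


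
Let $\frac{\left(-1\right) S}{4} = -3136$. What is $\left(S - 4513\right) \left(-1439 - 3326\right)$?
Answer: $-38267715$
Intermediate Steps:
$S = 12544$ ($S = \left(-4\right) \left(-3136\right) = 12544$)
$\left(S - 4513\right) \left(-1439 - 3326\right) = \left(12544 - 4513\right) \left(-1439 - 3326\right) = 8031 \left(-4765\right) = -38267715$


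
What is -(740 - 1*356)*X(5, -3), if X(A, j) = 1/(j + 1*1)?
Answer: 192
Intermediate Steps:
X(A, j) = 1/(1 + j) (X(A, j) = 1/(j + 1) = 1/(1 + j))
-(740 - 1*356)*X(5, -3) = -(740 - 1*356)/(1 - 3) = -(740 - 356)/(-2) = -384*(-1)/2 = -1*(-192) = 192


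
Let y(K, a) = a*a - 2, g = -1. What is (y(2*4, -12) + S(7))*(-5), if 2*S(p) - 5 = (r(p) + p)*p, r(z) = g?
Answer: -1655/2 ≈ -827.50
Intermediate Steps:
r(z) = -1
y(K, a) = -2 + a² (y(K, a) = a² - 2 = -2 + a²)
S(p) = 5/2 + p*(-1 + p)/2 (S(p) = 5/2 + ((-1 + p)*p)/2 = 5/2 + (p*(-1 + p))/2 = 5/2 + p*(-1 + p)/2)
(y(2*4, -12) + S(7))*(-5) = ((-2 + (-12)²) + (5/2 + (½)*7² - ½*7))*(-5) = ((-2 + 144) + (5/2 + (½)*49 - 7/2))*(-5) = (142 + (5/2 + 49/2 - 7/2))*(-5) = (142 + 47/2)*(-5) = (331/2)*(-5) = -1655/2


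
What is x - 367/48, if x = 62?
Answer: 2609/48 ≈ 54.354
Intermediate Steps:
x - 367/48 = 62 - 367/48 = 2609/48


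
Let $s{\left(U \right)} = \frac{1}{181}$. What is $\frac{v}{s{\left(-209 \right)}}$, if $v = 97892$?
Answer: $17718452$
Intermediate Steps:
$s{\left(U \right)} = \frac{1}{181}$
$\frac{v}{s{\left(-209 \right)}} = 97892 \frac{1}{\frac{1}{181}} = 97892 \cdot 181 = 17718452$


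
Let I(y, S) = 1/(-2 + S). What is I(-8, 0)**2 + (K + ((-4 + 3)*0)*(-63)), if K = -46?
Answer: -183/4 ≈ -45.750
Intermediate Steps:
I(-8, 0)**2 + (K + ((-4 + 3)*0)*(-63)) = (1/(-2 + 0))**2 + (-46 + ((-4 + 3)*0)*(-63)) = (1/(-2))**2 + (-46 - 1*0*(-63)) = (-1/2)**2 + (-46 + 0*(-63)) = 1/4 + (-46 + 0) = 1/4 - 46 = -183/4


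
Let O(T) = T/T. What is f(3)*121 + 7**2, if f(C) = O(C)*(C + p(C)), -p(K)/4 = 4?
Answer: -1524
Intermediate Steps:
p(K) = -16 (p(K) = -4*4 = -16)
O(T) = 1
f(C) = -16 + C (f(C) = 1*(C - 16) = 1*(-16 + C) = -16 + C)
f(3)*121 + 7**2 = (-16 + 3)*121 + 7**2 = -13*121 + 49 = -1573 + 49 = -1524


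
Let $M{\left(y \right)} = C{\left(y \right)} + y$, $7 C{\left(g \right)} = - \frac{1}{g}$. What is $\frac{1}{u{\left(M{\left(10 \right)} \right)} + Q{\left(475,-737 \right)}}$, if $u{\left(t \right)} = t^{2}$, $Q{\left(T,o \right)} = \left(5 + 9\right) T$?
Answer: $\frac{4900}{33073601} \approx 0.00014815$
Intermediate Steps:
$C{\left(g \right)} = - \frac{1}{7 g}$ ($C{\left(g \right)} = \frac{\left(-1\right) \frac{1}{g}}{7} = - \frac{1}{7 g}$)
$Q{\left(T,o \right)} = 14 T$
$M{\left(y \right)} = y - \frac{1}{7 y}$ ($M{\left(y \right)} = - \frac{1}{7 y} + y = y - \frac{1}{7 y}$)
$\frac{1}{u{\left(M{\left(10 \right)} \right)} + Q{\left(475,-737 \right)}} = \frac{1}{\left(10 - \frac{1}{7 \cdot 10}\right)^{2} + 14 \cdot 475} = \frac{1}{\left(10 - \frac{1}{70}\right)^{2} + 6650} = \frac{1}{\left(\frac{699}{70}\right)^{2} + 6650} = \frac{1}{\frac{488601}{4900} + 6650} = \frac{1}{\frac{33073601}{4900}} = \frac{4900}{33073601}$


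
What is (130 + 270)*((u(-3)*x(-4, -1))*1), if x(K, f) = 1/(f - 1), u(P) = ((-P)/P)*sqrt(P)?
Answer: 200*I*sqrt(3) ≈ 346.41*I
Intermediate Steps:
u(P) = -sqrt(P)
x(K, f) = 1/(-1 + f)
(130 + 270)*((u(-3)*x(-4, -1))*1) = (130 + 270)*(((-sqrt(-3))/(-1 - 1))*1) = 400*((-I*sqrt(3)/(-2))*1) = 400*((-I*sqrt(3)*(-1/2))*1) = 400*((I*sqrt(3)/2)*1) = 400*(I*sqrt(3)/2) = 200*I*sqrt(3)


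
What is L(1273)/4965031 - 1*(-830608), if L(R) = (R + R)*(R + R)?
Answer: 4124000950964/4965031 ≈ 8.3061e+5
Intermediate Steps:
L(R) = 4*R² (L(R) = (2*R)*(2*R) = 4*R²)
L(1273)/4965031 - 1*(-830608) = (4*1273²)/4965031 - 1*(-830608) = (4*1620529)*(1/4965031) + 830608 = 6482116*(1/4965031) + 830608 = 6482116/4965031 + 830608 = 4124000950964/4965031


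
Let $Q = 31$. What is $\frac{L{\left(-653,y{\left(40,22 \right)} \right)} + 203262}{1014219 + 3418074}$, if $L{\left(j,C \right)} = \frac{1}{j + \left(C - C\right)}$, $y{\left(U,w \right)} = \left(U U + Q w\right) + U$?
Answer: $\frac{132730085}{2894287329} \approx 0.045859$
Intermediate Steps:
$y{\left(U,w \right)} = U + U^{2} + 31 w$ ($y{\left(U,w \right)} = \left(U U + 31 w\right) + U = \left(U^{2} + 31 w\right) + U = U + U^{2} + 31 w$)
$L{\left(j,C \right)} = \frac{1}{j}$ ($L{\left(j,C \right)} = \frac{1}{j + 0} = \frac{1}{j}$)
$\frac{L{\left(-653,y{\left(40,22 \right)} \right)} + 203262}{1014219 + 3418074} = \frac{\frac{1}{-653} + 203262}{1014219 + 3418074} = \frac{- \frac{1}{653} + 203262}{4432293} = \frac{132730085}{653} \cdot \frac{1}{4432293} = \frac{132730085}{2894287329}$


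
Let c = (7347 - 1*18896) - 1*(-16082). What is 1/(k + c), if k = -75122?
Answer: -1/70589 ≈ -1.4167e-5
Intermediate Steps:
c = 4533 (c = (7347 - 18896) + 16082 = -11549 + 16082 = 4533)
1/(k + c) = 1/(-75122 + 4533) = 1/(-70589) = -1/70589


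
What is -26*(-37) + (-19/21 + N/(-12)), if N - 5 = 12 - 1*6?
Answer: 26885/28 ≈ 960.18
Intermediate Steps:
N = 11 (N = 5 + (12 - 1*6) = 5 + (12 - 6) = 5 + 6 = 11)
-26*(-37) + (-19/21 + N/(-12)) = -26*(-37) + (-19/21 + 11/(-12)) = 962 + (-19*1/21 + 11*(-1/12)) = 962 + (-19/21 - 11/12) = 962 - 51/28 = 26885/28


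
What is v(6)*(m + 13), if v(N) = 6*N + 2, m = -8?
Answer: 190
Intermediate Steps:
v(N) = 2 + 6*N
v(6)*(m + 13) = (2 + 6*6)*(-8 + 13) = (2 + 36)*5 = 38*5 = 190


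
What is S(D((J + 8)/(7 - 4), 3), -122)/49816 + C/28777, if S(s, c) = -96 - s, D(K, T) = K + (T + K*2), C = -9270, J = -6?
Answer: -464700797/1433555032 ≈ -0.32416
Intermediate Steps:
D(K, T) = T + 3*K (D(K, T) = K + (T + 2*K) = T + 3*K)
S(D((J + 8)/(7 - 4), 3), -122)/49816 + C/28777 = (-96 - (3 + 3*((-6 + 8)/(7 - 4))))/49816 - 9270/28777 = (-96 - (3 + 3*(2/3)))*(1/49816) - 9270*1/28777 = (-96 - (3 + 3*(2*(⅓))))*(1/49816) - 9270/28777 = (-96 - (3 + 3*(⅔)))*(1/49816) - 9270/28777 = (-96 - (3 + 2))*(1/49816) - 9270/28777 = (-96 - 1*5)*(1/49816) - 9270/28777 = (-96 - 5)*(1/49816) - 9270/28777 = -101*1/49816 - 9270/28777 = -101/49816 - 9270/28777 = -464700797/1433555032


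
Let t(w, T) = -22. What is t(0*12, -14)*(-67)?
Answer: 1474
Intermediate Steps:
t(0*12, -14)*(-67) = -22*(-67) = 1474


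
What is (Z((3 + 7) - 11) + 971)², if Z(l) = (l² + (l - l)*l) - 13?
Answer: 919681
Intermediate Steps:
Z(l) = -13 + l² (Z(l) = (l² + 0*l) - 13 = (l² + 0) - 13 = l² - 13 = -13 + l²)
(Z((3 + 7) - 11) + 971)² = ((-13 + ((3 + 7) - 11)²) + 971)² = ((-13 + (10 - 11)²) + 971)² = ((-13 + (-1)²) + 971)² = ((-13 + 1) + 971)² = (-12 + 971)² = 959² = 919681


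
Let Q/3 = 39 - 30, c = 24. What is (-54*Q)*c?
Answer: -34992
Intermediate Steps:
Q = 27 (Q = 3*(39 - 30) = 3*9 = 27)
(-54*Q)*c = -54*27*24 = -1458*24 = -34992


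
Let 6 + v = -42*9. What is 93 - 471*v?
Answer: 180957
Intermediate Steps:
v = -384 (v = -6 - 42*9 = -6 - 378 = -384)
93 - 471*v = 93 - 471*(-384) = 93 + 180864 = 180957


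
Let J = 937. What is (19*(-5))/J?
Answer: -95/937 ≈ -0.10139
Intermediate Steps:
(19*(-5))/J = (19*(-5))/937 = -95*1/937 = -95/937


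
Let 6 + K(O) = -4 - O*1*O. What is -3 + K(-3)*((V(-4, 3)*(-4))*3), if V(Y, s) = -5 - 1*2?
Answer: -1599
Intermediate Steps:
V(Y, s) = -7 (V(Y, s) = -5 - 2 = -7)
K(O) = -10 - O**2 (K(O) = -6 + (-4 - O*1*O) = -6 + (-4 - O*O) = -6 + (-4 - O**2) = -10 - O**2)
-3 + K(-3)*((V(-4, 3)*(-4))*3) = -3 + (-10 - 1*(-3)**2)*(-7*(-4)*3) = -3 + (-10 - 1*9)*(28*3) = -3 + (-10 - 9)*84 = -3 - 19*84 = -3 - 1596 = -1599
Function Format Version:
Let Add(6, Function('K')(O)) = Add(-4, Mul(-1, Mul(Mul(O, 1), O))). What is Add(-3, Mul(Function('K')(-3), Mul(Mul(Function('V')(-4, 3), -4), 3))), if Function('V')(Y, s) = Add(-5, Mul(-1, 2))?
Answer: -1599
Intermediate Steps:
Function('V')(Y, s) = -7 (Function('V')(Y, s) = Add(-5, -2) = -7)
Function('K')(O) = Add(-10, Mul(-1, Pow(O, 2))) (Function('K')(O) = Add(-6, Add(-4, Mul(-1, Mul(Mul(O, 1), O)))) = Add(-6, Add(-4, Mul(-1, Mul(O, O)))) = Add(-6, Add(-4, Mul(-1, Pow(O, 2)))) = Add(-10, Mul(-1, Pow(O, 2))))
Add(-3, Mul(Function('K')(-3), Mul(Mul(Function('V')(-4, 3), -4), 3))) = Add(-3, Mul(Add(-10, Mul(-1, Pow(-3, 2))), Mul(Mul(-7, -4), 3))) = Add(-3, Mul(Add(-10, Mul(-1, 9)), Mul(28, 3))) = Add(-3, Mul(Add(-10, -9), 84)) = Add(-3, Mul(-19, 84)) = Add(-3, -1596) = -1599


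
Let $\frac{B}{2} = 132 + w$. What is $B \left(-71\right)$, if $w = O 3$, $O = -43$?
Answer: $-426$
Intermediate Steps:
$w = -129$ ($w = \left(-43\right) 3 = -129$)
$B = 6$ ($B = 2 \left(132 - 129\right) = 2 \cdot 3 = 6$)
$B \left(-71\right) = 6 \left(-71\right) = -426$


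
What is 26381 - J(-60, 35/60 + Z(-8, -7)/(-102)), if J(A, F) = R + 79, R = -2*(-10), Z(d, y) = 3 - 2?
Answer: 26282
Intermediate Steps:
Z(d, y) = 1
R = 20
J(A, F) = 99 (J(A, F) = 20 + 79 = 99)
26381 - J(-60, 35/60 + Z(-8, -7)/(-102)) = 26381 - 1*99 = 26381 - 99 = 26282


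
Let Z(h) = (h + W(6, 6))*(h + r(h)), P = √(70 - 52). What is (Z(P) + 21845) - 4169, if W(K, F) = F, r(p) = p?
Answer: 17712 + 36*√2 ≈ 17763.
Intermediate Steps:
P = 3*√2 (P = √18 = 3*√2 ≈ 4.2426)
Z(h) = 2*h*(6 + h) (Z(h) = (h + 6)*(h + h) = (6 + h)*(2*h) = 2*h*(6 + h))
(Z(P) + 21845) - 4169 = (2*(3*√2)*(6 + 3*√2) + 21845) - 4169 = (6*√2*(6 + 3*√2) + 21845) - 4169 = (21845 + 6*√2*(6 + 3*√2)) - 4169 = 17676 + 6*√2*(6 + 3*√2)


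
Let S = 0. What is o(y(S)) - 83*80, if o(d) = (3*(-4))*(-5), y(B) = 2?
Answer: -6580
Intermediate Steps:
o(d) = 60 (o(d) = -12*(-5) = 60)
o(y(S)) - 83*80 = 60 - 83*80 = 60 - 6640 = -6580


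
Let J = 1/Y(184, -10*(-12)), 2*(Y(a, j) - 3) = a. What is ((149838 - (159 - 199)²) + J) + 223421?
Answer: 35307606/95 ≈ 3.7166e+5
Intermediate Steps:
Y(a, j) = 3 + a/2
J = 1/95 (J = 1/(3 + (½)*184) = 1/(3 + 92) = 1/95 ≈ 0.010526)
((149838 - (159 - 199)²) + J) + 223421 = ((149838 - (159 - 199)²) + 1/95) + 223421 = ((149838 - 1*(-40)²) + 1/95) + 223421 = ((149838 - 1*1600) + 1/95) + 223421 = ((149838 - 1600) + 1/95) + 223421 = (148238 + 1/95) + 223421 = 14082611/95 + 223421 = 35307606/95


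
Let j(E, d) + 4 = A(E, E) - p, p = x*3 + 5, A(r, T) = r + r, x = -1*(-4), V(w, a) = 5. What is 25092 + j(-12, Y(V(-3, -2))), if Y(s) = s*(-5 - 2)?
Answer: 25047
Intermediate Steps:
x = 4
Y(s) = -7*s (Y(s) = s*(-7) = -7*s)
A(r, T) = 2*r
p = 17 (p = 4*3 + 5 = 12 + 5 = 17)
j(E, d) = -21 + 2*E (j(E, d) = -4 + (2*E - 1*17) = -4 + (2*E - 17) = -4 + (-17 + 2*E) = -21 + 2*E)
25092 + j(-12, Y(V(-3, -2))) = 25092 + (-21 + 2*(-12)) = 25092 + (-21 - 24) = 25092 - 45 = 25047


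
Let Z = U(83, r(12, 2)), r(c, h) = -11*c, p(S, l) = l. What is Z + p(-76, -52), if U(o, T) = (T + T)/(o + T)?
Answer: -2284/49 ≈ -46.612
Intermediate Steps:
r(c, h) = -11*c
U(o, T) = 2*T/(T + o) (U(o, T) = (2*T)/(T + o) = 2*T/(T + o))
Z = 264/49 (Z = 2*(-11*12)/(-11*12 + 83) = 2*(-132)/(-132 + 83) = 2*(-132)/(-49) = 2*(-132)*(-1/49) = 264/49 ≈ 5.3878)
Z + p(-76, -52) = 264/49 - 52 = -2284/49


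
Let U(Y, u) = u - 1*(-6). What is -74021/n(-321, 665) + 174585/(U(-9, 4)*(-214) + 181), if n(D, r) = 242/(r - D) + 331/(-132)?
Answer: 3136927915043/96128783 ≈ 32633.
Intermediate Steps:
U(Y, u) = 6 + u (U(Y, u) = u + 6 = 6 + u)
n(D, r) = -331/132 + 242/(r - D) (n(D, r) = 242/(r - D) + 331*(-1/132) = 242/(r - D) - 331/132 = -331/132 + 242/(r - D))
-74021/n(-321, 665) + 174585/(U(-9, 4)*(-214) + 181) = -74021*132*(-321 - 1*665)/(-31944 - 331*(-321) + 331*665) + 174585/((6 + 4)*(-214) + 181) = -74021*132*(-321 - 665)/(-31944 + 106251 + 220115) + 174585/(10*(-214) + 181) = -74021/((1/132)*294422/(-986)) + 174585/(-2140 + 181) = -74021/((1/132)*(-1/986)*294422) + 174585/(-1959) = -74021/(-147211/65076) + 174585*(-1/1959) = -74021*(-65076/147211) - 58195/653 = 4816990596/147211 - 58195/653 = 3136927915043/96128783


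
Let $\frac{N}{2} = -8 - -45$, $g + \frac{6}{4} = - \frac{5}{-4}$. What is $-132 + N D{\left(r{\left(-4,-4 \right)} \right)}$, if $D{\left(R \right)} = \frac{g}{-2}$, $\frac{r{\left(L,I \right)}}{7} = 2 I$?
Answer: $- \frac{491}{4} \approx -122.75$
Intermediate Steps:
$g = - \frac{1}{4}$ ($g = - \frac{3}{2} - \frac{5}{-4} = - \frac{3}{2} - - \frac{5}{4} = - \frac{3}{2} + \frac{5}{4} = - \frac{1}{4} \approx -0.25$)
$N = 74$ ($N = 2 \left(-8 - -45\right) = 2 \left(-8 + 45\right) = 2 \cdot 37 = 74$)
$r{\left(L,I \right)} = 14 I$ ($r{\left(L,I \right)} = 7 \cdot 2 I = 14 I$)
$D{\left(R \right)} = \frac{1}{8}$ ($D{\left(R \right)} = - \frac{1}{4 \left(-2\right)} = \left(- \frac{1}{4}\right) \left(- \frac{1}{2}\right) = \frac{1}{8}$)
$-132 + N D{\left(r{\left(-4,-4 \right)} \right)} = -132 + 74 \cdot \frac{1}{8} = -132 + \frac{37}{4} = - \frac{491}{4}$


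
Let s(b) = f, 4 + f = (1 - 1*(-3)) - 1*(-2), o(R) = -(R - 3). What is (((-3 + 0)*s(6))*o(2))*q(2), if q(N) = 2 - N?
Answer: 0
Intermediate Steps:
o(R) = 3 - R (o(R) = -(-3 + R) = 3 - R)
f = 2 (f = -4 + ((1 - 1*(-3)) - 1*(-2)) = -4 + ((1 + 3) + 2) = -4 + (4 + 2) = -4 + 6 = 2)
s(b) = 2
(((-3 + 0)*s(6))*o(2))*q(2) = (((-3 + 0)*2)*(3 - 1*2))*(2 - 1*2) = ((-3*2)*(3 - 2))*(2 - 2) = -6*1*0 = -6*0 = 0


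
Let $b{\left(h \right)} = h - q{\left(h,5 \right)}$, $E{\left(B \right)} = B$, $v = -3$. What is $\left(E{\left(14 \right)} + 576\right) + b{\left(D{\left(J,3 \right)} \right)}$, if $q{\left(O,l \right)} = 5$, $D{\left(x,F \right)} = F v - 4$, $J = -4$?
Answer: $572$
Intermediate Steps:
$D{\left(x,F \right)} = -4 - 3 F$ ($D{\left(x,F \right)} = F \left(-3\right) - 4 = - 3 F - 4 = -4 - 3 F$)
$b{\left(h \right)} = -5 + h$ ($b{\left(h \right)} = h - 5 = -5 + h$)
$\left(E{\left(14 \right)} + 576\right) + b{\left(D{\left(J,3 \right)} \right)} = \left(14 + 576\right) - 18 = 590 - 18 = 572$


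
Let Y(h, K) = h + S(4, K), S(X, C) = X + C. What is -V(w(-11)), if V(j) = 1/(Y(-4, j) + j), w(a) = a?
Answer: 1/22 ≈ 0.045455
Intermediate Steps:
S(X, C) = C + X
Y(h, K) = 4 + K + h (Y(h, K) = h + (K + 4) = h + (4 + K) = 4 + K + h)
V(j) = 1/(2*j) (V(j) = 1/((4 + j - 4) + j) = 1/(j + j) = 1/(2*j))
-V(w(-11)) = -1/(2*(-11)) = -(-1)/(2*11) = -1*(-1/22) = 1/22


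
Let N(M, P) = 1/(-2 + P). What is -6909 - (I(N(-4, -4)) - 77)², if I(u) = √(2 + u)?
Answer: -77039/6 + 77*√66/3 ≈ -12631.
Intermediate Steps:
-6909 - (I(N(-4, -4)) - 77)² = -6909 - (√(2 + 1/(-2 - 4)) - 77)² = -6909 - (√(2 + 1/(-6)) - 77)² = -6909 - (√(2 - ⅙) - 77)² = -6909 - (√(11/6) - 77)² = -6909 - (√66/6 - 77)² = -6909 - (-77 + √66/6)²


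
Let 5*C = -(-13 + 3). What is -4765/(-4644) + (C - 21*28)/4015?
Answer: 16410091/18645660 ≈ 0.88010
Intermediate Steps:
C = 2 (C = (-(-13 + 3))/5 = (-1*(-10))/5 = (1/5)*10 = 2)
-4765/(-4644) + (C - 21*28)/4015 = -4765/(-4644) + (2 - 21*28)/4015 = -4765*(-1/4644) + (2 - 588)*(1/4015) = 4765/4644 - 586*1/4015 = 4765/4644 - 586/4015 = 16410091/18645660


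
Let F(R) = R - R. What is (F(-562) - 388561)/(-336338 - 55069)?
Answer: 388561/391407 ≈ 0.99273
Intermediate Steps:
F(R) = 0
(F(-562) - 388561)/(-336338 - 55069) = (0 - 388561)/(-336338 - 55069) = -388561/(-391407) = -388561*(-1/391407) = 388561/391407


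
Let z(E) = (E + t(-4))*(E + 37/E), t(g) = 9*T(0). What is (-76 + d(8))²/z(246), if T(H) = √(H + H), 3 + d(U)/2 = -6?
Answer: 8836/60553 ≈ 0.14592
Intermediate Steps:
d(U) = -18 (d(U) = -6 + 2*(-6) = -6 - 12 = -18)
T(H) = √2*√H (T(H) = √(2*H) = √2*√H)
t(g) = 0 (t(g) = 9*(√2*√0) = 9*(√2*0) = 9*0 = 0)
z(E) = E*(E + 37/E) (z(E) = (E + 0)*(E + 37/E) = E*(E + 37/E))
(-76 + d(8))²/z(246) = (-76 - 18)²/(37 + 246²) = (-94)²/(37 + 60516) = 8836/60553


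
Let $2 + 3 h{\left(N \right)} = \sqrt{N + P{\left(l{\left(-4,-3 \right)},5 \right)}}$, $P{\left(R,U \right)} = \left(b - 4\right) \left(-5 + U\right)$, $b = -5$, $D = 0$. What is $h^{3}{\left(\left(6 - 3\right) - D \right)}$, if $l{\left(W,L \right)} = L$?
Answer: $- \frac{26}{27} + \frac{5 \sqrt{3}}{9} \approx -0.00071251$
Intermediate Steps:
$P{\left(R,U \right)} = 45 - 9 U$ ($P{\left(R,U \right)} = \left(-5 - 4\right) \left(-5 + U\right) = - 9 \left(-5 + U\right) = 45 - 9 U$)
$h{\left(N \right)} = - \frac{2}{3} + \frac{\sqrt{N}}{3}$ ($h{\left(N \right)} = - \frac{2}{3} + \frac{\sqrt{N + \left(45 - 45\right)}}{3} = - \frac{2}{3} + \frac{\sqrt{N + 0}}{3} = - \frac{2}{3} + \frac{\sqrt{N}}{3}$)
$h^{3}{\left(\left(6 - 3\right) - D \right)} = \left(- \frac{2}{3} + \frac{\sqrt{\left(6 - 3\right) - 0}}{3}\right)^{3} = \left(- \frac{2}{3} + \frac{\sqrt{3 + 0}}{3}\right)^{3} = \left(- \frac{2}{3} + \frac{\sqrt{3}}{3}\right)^{3}$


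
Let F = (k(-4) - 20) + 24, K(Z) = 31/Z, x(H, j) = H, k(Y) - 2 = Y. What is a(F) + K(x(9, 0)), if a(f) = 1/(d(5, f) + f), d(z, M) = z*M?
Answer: 127/36 ≈ 3.5278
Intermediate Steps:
k(Y) = 2 + Y
d(z, M) = M*z
F = 2 (F = ((2 - 4) - 20) + 24 = (-2 - 20) + 24 = -22 + 24 = 2)
a(f) = 1/(6*f) (a(f) = 1/(f*5 + f) = 1/(5*f + f) = 1/(6*f))
a(F) + K(x(9, 0)) = (1/6)/2 + 31/9 = (1/6)*(1/2) + 31*(1/9) = 1/12 + 31/9 = 127/36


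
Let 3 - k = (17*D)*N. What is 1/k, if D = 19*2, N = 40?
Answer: -1/25837 ≈ -3.8704e-5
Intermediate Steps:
D = 38
k = -25837 (k = 3 - 17*38*40 = 3 - 646*40 = 3 - 1*25840 = 3 - 25840 = -25837)
1/k = 1/(-25837) = -1/25837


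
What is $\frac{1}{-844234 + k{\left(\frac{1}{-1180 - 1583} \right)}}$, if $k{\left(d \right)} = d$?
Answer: $- \frac{2763}{2332618543} \approx -1.1845 \cdot 10^{-6}$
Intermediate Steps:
$\frac{1}{-844234 + k{\left(\frac{1}{-1180 - 1583} \right)}} = \frac{1}{-844234 + \frac{1}{-1180 - 1583}} = \frac{1}{-844234 + \frac{1}{-2763}} = \frac{1}{-844234 - \frac{1}{2763}} = \frac{1}{- \frac{2332618543}{2763}} = - \frac{2763}{2332618543}$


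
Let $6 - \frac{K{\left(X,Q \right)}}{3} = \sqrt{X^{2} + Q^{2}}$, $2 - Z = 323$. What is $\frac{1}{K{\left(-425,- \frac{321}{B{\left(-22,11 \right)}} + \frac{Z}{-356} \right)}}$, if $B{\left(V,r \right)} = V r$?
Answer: $- \frac{3711083552}{335099645754505} - \frac{43076 \sqrt{335166445258441}}{1005298937263515} \approx -0.00079553$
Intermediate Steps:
$Z = -321$ ($Z = 2 - 323 = -321$)
$K{\left(X,Q \right)} = 18 - 3 \sqrt{Q^{2} + X^{2}}$ ($K{\left(X,Q \right)} = 18 - 3 \sqrt{X^{2} + Q^{2}} = 18 - 3 \sqrt{Q^{2} + X^{2}}$)
$\frac{1}{K{\left(-425,- \frac{321}{B{\left(-22,11 \right)}} + \frac{Z}{-356} \right)}} = \frac{1}{18 - 3 \sqrt{\left(- \frac{321}{\left(-22\right) 11} - \frac{321}{-356}\right)^{2} + \left(-425\right)^{2}}} = \frac{1}{18 - 3 \sqrt{\left(- \frac{321}{-242} - - \frac{321}{356}\right)^{2} + 180625}} = \frac{1}{18 - 3 \sqrt{\left(\left(-321\right) \left(- \frac{1}{242}\right) + \frac{321}{356}\right)^{2} + 180625}} = \frac{1}{18 - 3 \sqrt{\left(\frac{321}{242} + \frac{321}{356}\right)^{2} + 180625}} = \frac{1}{18 - 3 \sqrt{\left(\frac{95979}{43076}\right)^{2} + 180625}} = \frac{1}{18 - 3 \sqrt{\frac{9211968441}{1855541776} + 180625}} = \frac{1}{18 - 3 \sqrt{\frac{335166445258441}{1855541776}}} = \frac{1}{18 - 3 \frac{\sqrt{335166445258441}}{43076}} = \frac{1}{18 - \frac{3 \sqrt{335166445258441}}{43076}}$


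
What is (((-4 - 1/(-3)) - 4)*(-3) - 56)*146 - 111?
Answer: -4929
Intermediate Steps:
(((-4 - 1/(-3)) - 4)*(-3) - 56)*146 - 111 = (((-4 - 1*(-1/3)) - 4)*(-3) - 56)*146 - 111 = (((-4 + 1/3) - 4)*(-3) - 56)*146 - 111 = ((-11/3 - 4)*(-3) - 56)*146 - 111 = (-23/3*(-3) - 56)*146 - 111 = (23 - 56)*146 - 111 = -33*146 - 111 = -4818 - 111 = -4929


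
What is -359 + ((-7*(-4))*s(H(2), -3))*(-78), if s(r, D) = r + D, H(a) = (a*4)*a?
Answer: -28751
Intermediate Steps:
H(a) = 4*a² (H(a) = (4*a)*a = 4*a²)
s(r, D) = D + r
-359 + ((-7*(-4))*s(H(2), -3))*(-78) = -359 + ((-7*(-4))*(-3 + 4*2²))*(-78) = -359 + (28*(-3 + 4*4))*(-78) = -359 + (28*(-3 + 16))*(-78) = -359 + (28*13)*(-78) = -359 + 364*(-78) = -359 - 28392 = -28751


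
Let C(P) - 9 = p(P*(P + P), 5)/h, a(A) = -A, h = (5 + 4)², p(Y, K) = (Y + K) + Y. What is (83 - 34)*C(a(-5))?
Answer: 13622/27 ≈ 504.52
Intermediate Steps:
p(Y, K) = K + 2*Y (p(Y, K) = (K + Y) + Y = K + 2*Y)
h = 81 (h = 9² = 81)
C(P) = 734/81 + 4*P²/81 (C(P) = 9 + (5 + 2*(P*(P + P)))/81 = 9 + (5 + 2*(P*(2*P)))*(1/81) = 9 + (5 + 2*(2*P²))*(1/81) = 9 + (5 + 4*P²)*(1/81) = 9 + (5/81 + 4*P²/81) = 734/81 + 4*P²/81)
(83 - 34)*C(a(-5)) = (83 - 34)*(734/81 + 4*(-1*(-5))²/81) = 49*(734/81 + (4/81)*5²) = 49*(734/81 + (4/81)*25) = 49*(734/81 + 100/81) = 49*(278/27) = 13622/27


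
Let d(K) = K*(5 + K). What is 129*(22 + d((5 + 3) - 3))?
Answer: 9288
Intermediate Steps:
129*(22 + d((5 + 3) - 3)) = 129*(22 + ((5 + 3) - 3)*(5 + ((5 + 3) - 3))) = 129*(22 + (8 - 3)*(5 + (8 - 3))) = 129*(22 + 5*(5 + 5)) = 129*(22 + 5*10) = 129*(22 + 50) = 129*72 = 9288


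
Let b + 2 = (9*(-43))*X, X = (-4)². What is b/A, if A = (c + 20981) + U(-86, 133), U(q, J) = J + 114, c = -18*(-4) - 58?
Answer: -163/559 ≈ -0.29159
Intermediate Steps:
X = 16
c = 14 (c = 72 - 58 = 14)
U(q, J) = 114 + J
A = 21242 (A = (14 + 20981) + (114 + 133) = 20995 + 247 = 21242)
b = -6194 (b = -2 + (9*(-43))*16 = -2 - 387*16 = -2 - 6192 = -6194)
b/A = -6194/21242 = -6194*1/21242 = -163/559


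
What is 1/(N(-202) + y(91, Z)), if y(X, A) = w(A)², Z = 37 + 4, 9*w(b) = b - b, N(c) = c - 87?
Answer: -1/289 ≈ -0.0034602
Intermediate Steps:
N(c) = -87 + c
w(b) = 0 (w(b) = (b - b)/9 = (⅑)*0 = 0)
Z = 41
y(X, A) = 0 (y(X, A) = 0² = 0)
1/(N(-202) + y(91, Z)) = 1/((-87 - 202) + 0) = 1/(-289 + 0) = 1/(-289) = -1/289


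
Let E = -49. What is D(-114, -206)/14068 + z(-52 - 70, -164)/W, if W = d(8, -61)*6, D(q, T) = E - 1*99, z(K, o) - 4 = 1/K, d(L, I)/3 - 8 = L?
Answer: 412747/123573312 ≈ 0.0033401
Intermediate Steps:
d(L, I) = 24 + 3*L
z(K, o) = 4 + 1/K
D(q, T) = -148 (D(q, T) = -49 - 1*99 = -49 - 99 = -148)
W = 288 (W = (24 + 3*8)*6 = (24 + 24)*6 = 48*6 = 288)
D(-114, -206)/14068 + z(-52 - 70, -164)/W = -148/14068 + (4 + 1/(-52 - 70))/288 = -148*1/14068 + (4 + 1/(-122))*(1/288) = -37/3517 + (4 - 1/122)*(1/288) = -37/3517 + (487/122)*(1/288) = -37/3517 + 487/35136 = 412747/123573312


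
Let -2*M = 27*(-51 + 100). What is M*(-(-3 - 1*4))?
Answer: -9261/2 ≈ -4630.5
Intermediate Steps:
M = -1323/2 (M = -27*(-51 + 100)/2 = -27*49/2 = -½*1323 = -1323/2 ≈ -661.50)
M*(-(-3 - 1*4)) = -(-1323)*(-3 - 1*4)/2 = -(-1323)*(-3 - 4)/2 = -(-1323)*(-7)/2 = -1323/2*7 = -9261/2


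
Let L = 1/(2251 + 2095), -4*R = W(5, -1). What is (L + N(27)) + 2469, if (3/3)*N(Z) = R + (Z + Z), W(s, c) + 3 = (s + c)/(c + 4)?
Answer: 65800619/26076 ≈ 2523.4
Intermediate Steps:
W(s, c) = -3 + (c + s)/(4 + c) (W(s, c) = -3 + (s + c)/(c + 4) = -3 + (c + s)/(4 + c))
R = 5/12 (R = -(-12 + 5 - 2*(-1))/(4*(4 - 1)) = -(-12 + 5 + 2)/(4*3) = -(-5)/12 = -¼*(-5/3) = 5/12 ≈ 0.41667)
L = 1/4346 ≈ 0.00023010
N(Z) = 5/12 + 2*Z (N(Z) = 5/12 + (Z + Z) = 5/12 + 2*Z)
(L + N(27)) + 2469 = (1/4346 + (5/12 + 2*27)) + 2469 = (1/4346 + (5/12 + 54)) + 2469 = (1/4346 + 653/12) + 2469 = 1418975/26076 + 2469 = 65800619/26076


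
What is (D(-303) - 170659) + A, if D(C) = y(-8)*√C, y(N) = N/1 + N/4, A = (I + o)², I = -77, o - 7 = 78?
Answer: -170595 - 10*I*√303 ≈ -1.706e+5 - 174.07*I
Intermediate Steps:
o = 85 (o = 7 + 78 = 85)
A = 64 (A = (-77 + 85)² = 8² = 64)
y(N) = 5*N/4 (y(N) = N*1 + N*(¼) = N + N/4 = 5*N/4)
D(C) = -10*√C (D(C) = ((5/4)*(-8))*√C = -10*√C)
(D(-303) - 170659) + A = (-10*I*√303 - 170659) + 64 = (-170659 - 10*I*√303) + 64 = -170595 - 10*I*√303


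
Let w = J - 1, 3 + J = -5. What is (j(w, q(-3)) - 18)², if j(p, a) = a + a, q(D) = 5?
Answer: 64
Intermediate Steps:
J = -8 (J = -3 - 5 = -8)
w = -9 (w = -8 - 1 = -9)
j(p, a) = 2*a
(j(w, q(-3)) - 18)² = (2*5 - 18)² = (10 - 18)² = (-8)² = 64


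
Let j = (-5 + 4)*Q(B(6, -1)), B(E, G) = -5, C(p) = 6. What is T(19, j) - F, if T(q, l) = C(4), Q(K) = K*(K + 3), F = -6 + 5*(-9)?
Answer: 57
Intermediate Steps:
F = -51 (F = -6 - 45 = -51)
Q(K) = K*(3 + K)
j = -10 (j = (-5 + 4)*(-5*(3 - 5)) = -(-5)*(-2) = -1*10 = -10)
T(q, l) = 6
T(19, j) - F = 6 - 1*(-51) = 6 + 51 = 57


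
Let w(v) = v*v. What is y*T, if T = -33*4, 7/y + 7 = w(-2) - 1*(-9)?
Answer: -154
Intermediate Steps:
w(v) = v²
y = 7/6 (y = 7/(-7 + ((-2)² - 1*(-9))) = 7/(-7 + (4 + 9)) = 7/(-7 + 13) = 7/6 ≈ 1.1667)
T = -132
y*T = (7/6)*(-132) = -154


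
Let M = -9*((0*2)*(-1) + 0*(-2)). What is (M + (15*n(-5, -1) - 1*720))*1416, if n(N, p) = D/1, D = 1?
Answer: -998280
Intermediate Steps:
n(N, p) = 1 (n(N, p) = 1/1 = 1*1 = 1)
M = 0 (M = -9*(0*(-1) + 0) = -9*(0 + 0) = -9*0 = 0)
(M + (15*n(-5, -1) - 1*720))*1416 = (0 + (15*1 - 1*720))*1416 = (0 + (15 - 720))*1416 = (0 - 705)*1416 = -705*1416 = -998280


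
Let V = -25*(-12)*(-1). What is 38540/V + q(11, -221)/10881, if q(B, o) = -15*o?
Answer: -178786/1395 ≈ -128.16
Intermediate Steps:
V = -300 (V = 300*(-1) = -300)
38540/V + q(11, -221)/10881 = 38540/(-300) - 15*(-221)/10881 = 38540*(-1/300) + 3315*(1/10881) = -1927/15 + 85/279 = -178786/1395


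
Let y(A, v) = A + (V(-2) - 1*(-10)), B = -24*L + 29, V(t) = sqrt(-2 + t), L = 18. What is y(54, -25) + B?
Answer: -339 + 2*I ≈ -339.0 + 2.0*I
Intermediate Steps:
B = -403 (B = -24*18 + 29 = -432 + 29 = -403)
y(A, v) = 10 + A + 2*I (y(A, v) = A + (sqrt(-2 - 2) - 1*(-10)) = A + (sqrt(-4) + 10) = A + (2*I + 10) = A + (10 + 2*I) = 10 + A + 2*I)
y(54, -25) + B = (10 + 54 + 2*I) - 403 = (64 + 2*I) - 403 = -339 + 2*I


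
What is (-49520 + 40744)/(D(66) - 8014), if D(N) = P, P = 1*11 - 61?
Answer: 1097/1008 ≈ 1.0883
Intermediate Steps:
P = -50 (P = 11 - 61 = -50)
D(N) = -50
(-49520 + 40744)/(D(66) - 8014) = (-49520 + 40744)/(-50 - 8014) = -8776/(-8064) = -8776*(-1/8064) = 1097/1008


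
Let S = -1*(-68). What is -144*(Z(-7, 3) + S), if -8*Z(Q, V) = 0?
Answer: -9792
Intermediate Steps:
Z(Q, V) = 0 (Z(Q, V) = -⅛*0 = 0)
S = 68
-144*(Z(-7, 3) + S) = -144*(0 + 68) = -144*68 = -9792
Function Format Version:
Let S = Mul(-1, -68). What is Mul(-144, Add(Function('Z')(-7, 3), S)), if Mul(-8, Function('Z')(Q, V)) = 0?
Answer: -9792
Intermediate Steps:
Function('Z')(Q, V) = 0 (Function('Z')(Q, V) = Mul(Rational(-1, 8), 0) = 0)
S = 68
Mul(-144, Add(Function('Z')(-7, 3), S)) = Mul(-144, Add(0, 68)) = Mul(-144, 68) = -9792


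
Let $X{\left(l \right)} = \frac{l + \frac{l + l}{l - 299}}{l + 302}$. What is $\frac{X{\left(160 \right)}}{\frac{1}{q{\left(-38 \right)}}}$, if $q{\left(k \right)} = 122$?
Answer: $\frac{1337120}{32109} \approx 41.643$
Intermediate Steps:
$X{\left(l \right)} = \frac{l + \frac{2 l}{-299 + l}}{302 + l}$
$\frac{X{\left(160 \right)}}{\frac{1}{q{\left(-38 \right)}}} = \frac{160 \frac{1}{-90298 + 160^{2} + 3 \cdot 160} \left(-297 + 160\right)}{\frac{1}{122}} = 160 \frac{1}{-90298 + 25600 + 480} \left(-137\right) \frac{1}{\frac{1}{122}} = 160 \frac{1}{-64218} \left(-137\right) 122 = 160 \left(- \frac{1}{64218}\right) \left(-137\right) 122 = \frac{10960}{32109} \cdot 122 = \frac{1337120}{32109}$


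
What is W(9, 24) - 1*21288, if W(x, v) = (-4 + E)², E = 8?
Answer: -21272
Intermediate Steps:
W(x, v) = 16 (W(x, v) = (-4 + 8)² = 4² = 16)
W(9, 24) - 1*21288 = 16 - 1*21288 = 16 - 21288 = -21272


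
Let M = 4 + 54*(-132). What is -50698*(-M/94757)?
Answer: -27782504/7289 ≈ -3811.6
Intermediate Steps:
M = -7124 (M = 4 - 7128 = -7124)
-50698*(-M/94757) = -50698/((-94757/(-7124))) = -50698/((-94757*(-1/7124))) = -50698/7289/548 = -50698*548/7289 = -27782504/7289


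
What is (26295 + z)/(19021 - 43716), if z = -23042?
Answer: -3253/24695 ≈ -0.13173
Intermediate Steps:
(26295 + z)/(19021 - 43716) = (26295 - 23042)/(19021 - 43716) = 3253/(-24695) = 3253*(-1/24695) = -3253/24695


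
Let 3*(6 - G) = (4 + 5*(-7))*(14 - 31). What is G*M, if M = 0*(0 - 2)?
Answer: 0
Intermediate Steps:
G = -509/3 (G = 6 - (4 + 5*(-7))*(14 - 31)/3 = 6 - (4 - 35)*(-17)/3 = 6 - (-31)*(-17)/3 = 6 - 1/3*527 = 6 - 527/3 = -509/3 ≈ -169.67)
M = 0 (M = 0*(-2) = 0)
G*M = -509/3*0 = 0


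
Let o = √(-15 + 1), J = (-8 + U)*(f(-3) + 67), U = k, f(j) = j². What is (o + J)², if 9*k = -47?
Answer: 81792802/81 - 18088*I*√14/9 ≈ 1.0098e+6 - 7519.9*I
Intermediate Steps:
k = -47/9 (k = (⅑)*(-47) = -47/9 ≈ -5.2222)
U = -47/9 ≈ -5.2222
J = -9044/9 (J = (-8 - 47/9)*((-3)² + 67) = -119*(9 + 67)/9 = -119/9*76 = -9044/9 ≈ -1004.9)
o = I*√14 (o = √(-14) = I*√14 ≈ 3.7417*I)
(o + J)² = (I*√14 - 9044/9)² = (-9044/9 + I*√14)²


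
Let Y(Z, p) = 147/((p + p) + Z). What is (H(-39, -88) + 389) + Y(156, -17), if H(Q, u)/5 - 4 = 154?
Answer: 143985/122 ≈ 1180.2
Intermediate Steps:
H(Q, u) = 790 (H(Q, u) = 20 + 5*154 = 20 + 770 = 790)
Y(Z, p) = 147/(Z + 2*p) (Y(Z, p) = 147/(2*p + Z) = 147/(Z + 2*p))
(H(-39, -88) + 389) + Y(156, -17) = (790 + 389) + 147/(156 + 2*(-17)) = 1179 + 147/(156 - 34) = 1179 + 147/122 = 143985/122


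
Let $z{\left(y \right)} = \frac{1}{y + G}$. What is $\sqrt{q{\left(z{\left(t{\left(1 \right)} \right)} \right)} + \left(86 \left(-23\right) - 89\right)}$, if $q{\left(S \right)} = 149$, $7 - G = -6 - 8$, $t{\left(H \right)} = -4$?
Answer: $i \sqrt{1918} \approx 43.795 i$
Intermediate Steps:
$G = 21$ ($G = 7 - \left(-6 - 8\right) = 7 - -14 = 7 + 14 = 21$)
$z{\left(y \right)} = \frac{1}{21 + y}$ ($z{\left(y \right)} = \frac{1}{y + 21} = \frac{1}{21 + y}$)
$\sqrt{q{\left(z{\left(t{\left(1 \right)} \right)} \right)} + \left(86 \left(-23\right) - 89\right)} = \sqrt{149 + \left(86 \left(-23\right) - 89\right)} = \sqrt{149 - 2067} = \sqrt{-1918} = i \sqrt{1918}$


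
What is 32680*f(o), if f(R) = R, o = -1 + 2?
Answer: 32680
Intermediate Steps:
o = 1
32680*f(o) = 32680*1 = 32680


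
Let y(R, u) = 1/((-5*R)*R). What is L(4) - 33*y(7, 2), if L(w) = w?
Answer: 1013/245 ≈ 4.1347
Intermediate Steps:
y(R, u) = -1/(5*R²) (y(R, u) = 1/(-5*R²) = -1/(5*R²))
L(4) - 33*y(7, 2) = 4 - (-33)/(5*7²) = 4 - (-33)/(5*49) = 4 - 33*(-1/245) = 4 + 33/245 = 1013/245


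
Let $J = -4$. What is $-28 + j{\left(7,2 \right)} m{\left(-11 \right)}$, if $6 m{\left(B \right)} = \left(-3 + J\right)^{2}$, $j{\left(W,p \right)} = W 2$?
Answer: $\frac{259}{3} \approx 86.333$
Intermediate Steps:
$j{\left(W,p \right)} = 2 W$
$m{\left(B \right)} = \frac{49}{6}$ ($m{\left(B \right)} = \frac{\left(-3 - 4\right)^{2}}{6} = \frac{\left(-7\right)^{2}}{6} = \frac{1}{6} \cdot 49 = \frac{49}{6}$)
$-28 + j{\left(7,2 \right)} m{\left(-11 \right)} = -28 + 2 \cdot 7 \cdot \frac{49}{6} = -28 + 14 \cdot \frac{49}{6} = -28 + \frac{343}{3} = \frac{259}{3}$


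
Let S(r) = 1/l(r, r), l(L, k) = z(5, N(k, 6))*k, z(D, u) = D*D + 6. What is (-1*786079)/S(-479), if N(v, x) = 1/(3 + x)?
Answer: 11672487071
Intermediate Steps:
z(D, u) = 6 + D² (z(D, u) = D² + 6 = 6 + D²)
l(L, k) = 31*k (l(L, k) = (6 + 5²)*k = (6 + 25)*k = 31*k)
S(r) = 1/(31*r)
(-1*786079)/S(-479) = (-1*786079)/(((1/31)/(-479))) = -786079/((1/31)*(-1/479)) = -786079/(-1/14849) = -786079*(-14849) = 11672487071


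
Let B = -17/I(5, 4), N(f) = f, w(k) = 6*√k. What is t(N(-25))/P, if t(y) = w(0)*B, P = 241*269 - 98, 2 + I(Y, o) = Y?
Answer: 0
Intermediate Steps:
I(Y, o) = -2 + Y
P = 64731 (P = 64829 - 98 = 64731)
B = -17/3 (B = -17/(-2 + 5) = -17/3 ≈ -5.6667)
t(y) = 0 (t(y) = (6*√0)*(-17/3) = (6*0)*(-17/3) = 0*(-17/3) = 0)
t(N(-25))/P = 0/64731 = 0*(1/64731) = 0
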